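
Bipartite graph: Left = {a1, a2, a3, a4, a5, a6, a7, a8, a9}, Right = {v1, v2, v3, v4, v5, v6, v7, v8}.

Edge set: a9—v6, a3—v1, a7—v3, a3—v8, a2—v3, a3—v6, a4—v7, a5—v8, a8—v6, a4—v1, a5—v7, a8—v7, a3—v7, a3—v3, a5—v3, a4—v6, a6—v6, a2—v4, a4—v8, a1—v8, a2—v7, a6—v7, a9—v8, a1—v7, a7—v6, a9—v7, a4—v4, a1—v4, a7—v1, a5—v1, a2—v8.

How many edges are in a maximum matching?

For example, pair a1-v8, a2-v4, a3-v3, a4-v1, a5-v7, a6-v6.
The set {a1, a2, a3, a4, a5, a6, a7, a8, a9} has only 6 neighbours ({v1, v3, v4, v6, v7, v8}), so by Hall's theorem at most 6 of the 9 left vertices can be matched.

6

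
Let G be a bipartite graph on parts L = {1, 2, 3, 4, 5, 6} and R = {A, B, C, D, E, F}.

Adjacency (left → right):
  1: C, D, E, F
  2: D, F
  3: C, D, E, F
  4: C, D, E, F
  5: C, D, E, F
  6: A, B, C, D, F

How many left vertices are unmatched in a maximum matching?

One maximum matching: 1–D, 2–F, 3–C, 4–E, 6–A.
The set {1, 2, 3, 4, 5} has only 4 neighbours ({C, D, E, F}), so by Hall's theorem at most 5 of the 6 left vertices can be matched.
That matches 5 of the 6, leaving 1 unmatched; no matching can do better.

1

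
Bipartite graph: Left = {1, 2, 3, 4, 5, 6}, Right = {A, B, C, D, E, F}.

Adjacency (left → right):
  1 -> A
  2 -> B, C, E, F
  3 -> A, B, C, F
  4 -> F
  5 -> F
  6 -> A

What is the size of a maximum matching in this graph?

4

One maximum matching: 1–A, 2–E, 3–B, 4–F.
The set {1, 4, 5, 6} has only 2 neighbours ({A, F}), so by Hall's theorem at most 4 of the 6 left vertices can be matched.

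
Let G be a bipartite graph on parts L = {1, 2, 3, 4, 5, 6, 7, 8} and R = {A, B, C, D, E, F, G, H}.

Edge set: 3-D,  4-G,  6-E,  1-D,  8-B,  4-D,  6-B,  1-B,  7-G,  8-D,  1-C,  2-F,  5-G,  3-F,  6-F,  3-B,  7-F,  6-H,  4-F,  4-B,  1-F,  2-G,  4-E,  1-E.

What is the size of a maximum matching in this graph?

7

For example, pair 1→C, 2→F, 3→D, 4→E, 5→G, 6→H, 8→B.
The set {2, 5, 7} has only 2 neighbours ({F, G}), so by Hall's theorem at most 7 of the 8 left vertices can be matched.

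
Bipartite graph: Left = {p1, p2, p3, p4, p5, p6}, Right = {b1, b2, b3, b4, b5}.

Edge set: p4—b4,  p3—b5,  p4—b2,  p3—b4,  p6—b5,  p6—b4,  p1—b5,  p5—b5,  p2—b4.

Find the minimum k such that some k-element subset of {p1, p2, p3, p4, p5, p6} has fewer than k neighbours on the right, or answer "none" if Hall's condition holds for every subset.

Take S = {p1, p5}. Its neighbourhood is {b5}, so |N(S)| = 1 < |S| = 2.
No single vertex violates Hall's condition since each has at least one neighbour, so 2 is the minimum.

2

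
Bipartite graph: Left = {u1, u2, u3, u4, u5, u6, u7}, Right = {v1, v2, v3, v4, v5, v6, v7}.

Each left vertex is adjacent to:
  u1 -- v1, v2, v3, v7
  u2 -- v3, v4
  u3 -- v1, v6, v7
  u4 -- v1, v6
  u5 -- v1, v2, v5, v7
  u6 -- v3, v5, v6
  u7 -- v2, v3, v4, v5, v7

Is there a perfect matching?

Yes

One maximum matching: u1→v2, u2→v4, u3→v7, u4→v1, u5→v5, u6→v6, u7→v3.
Every left vertex is matched, so this is a perfect matching.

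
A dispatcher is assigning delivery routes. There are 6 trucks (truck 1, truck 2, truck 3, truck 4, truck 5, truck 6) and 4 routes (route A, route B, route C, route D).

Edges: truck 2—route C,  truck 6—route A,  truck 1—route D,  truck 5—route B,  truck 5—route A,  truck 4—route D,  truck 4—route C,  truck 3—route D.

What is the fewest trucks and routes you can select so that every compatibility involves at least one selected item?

4

A maximum matching has 4 edges (e.g. truck 1–route D, truck 2–route C, truck 5–route B, truck 6–route A).
By König's theorem the minimum vertex cover has the same size. One such cover is {truck 5, truck 6, route C, route D}.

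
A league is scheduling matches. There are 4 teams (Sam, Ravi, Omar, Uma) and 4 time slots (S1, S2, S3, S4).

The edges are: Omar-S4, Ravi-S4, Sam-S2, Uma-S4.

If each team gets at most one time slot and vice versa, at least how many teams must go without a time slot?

One maximum matching: Sam–S2, Ravi–S4.
The set {Ravi, Omar, Uma} has only 1 neighbour ({S4}), so by Hall's theorem at most 2 of the 4 teams can be matched.
That matches 2 of the 4, leaving 2 unmatched; no matching can do better.

2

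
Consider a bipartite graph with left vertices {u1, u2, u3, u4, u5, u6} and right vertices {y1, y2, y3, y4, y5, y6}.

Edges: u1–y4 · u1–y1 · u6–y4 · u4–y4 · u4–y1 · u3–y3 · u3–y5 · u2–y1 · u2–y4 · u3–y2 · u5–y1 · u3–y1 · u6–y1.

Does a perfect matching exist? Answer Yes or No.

The set {u1, u2, u4, u5, u6} has only 2 neighbours ({y1, y4}), so by Hall's theorem at most 3 of the 6 left vertices can be matched.
Hence no matching covers every left vertex.

No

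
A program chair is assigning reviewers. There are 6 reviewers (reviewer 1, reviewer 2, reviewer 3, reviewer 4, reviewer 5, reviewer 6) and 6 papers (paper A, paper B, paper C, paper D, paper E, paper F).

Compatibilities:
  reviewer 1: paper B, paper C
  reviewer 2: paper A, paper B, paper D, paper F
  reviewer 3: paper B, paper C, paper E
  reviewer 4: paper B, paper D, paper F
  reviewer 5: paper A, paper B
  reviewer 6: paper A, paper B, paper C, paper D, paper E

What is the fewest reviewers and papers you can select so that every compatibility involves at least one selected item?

6

The 6 edges reviewer 1–paper C, reviewer 2–paper D, reviewer 3–paper E, reviewer 4–paper F, reviewer 5–paper A, reviewer 6–paper B form a matching, so any vertex cover needs at least 6 vertices (one per matched edge).
Conversely {reviewer 1, reviewer 2, reviewer 3, reviewer 4, reviewer 5, reviewer 6} meets every edge and has exactly 6 vertices, so 6 is optimal.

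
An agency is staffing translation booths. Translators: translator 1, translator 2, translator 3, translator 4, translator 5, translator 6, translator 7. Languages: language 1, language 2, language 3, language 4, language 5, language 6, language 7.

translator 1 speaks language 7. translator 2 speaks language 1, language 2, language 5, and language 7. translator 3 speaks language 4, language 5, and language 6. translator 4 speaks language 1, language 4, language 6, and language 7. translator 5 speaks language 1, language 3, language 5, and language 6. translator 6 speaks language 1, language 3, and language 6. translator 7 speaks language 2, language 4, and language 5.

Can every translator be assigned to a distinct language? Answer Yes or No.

Yes

For example, pair translator 1→language 7, translator 2→language 1, translator 3→language 5, translator 4→language 4, translator 5→language 6, translator 6→language 3, translator 7→language 2.
All 7 translators are covered.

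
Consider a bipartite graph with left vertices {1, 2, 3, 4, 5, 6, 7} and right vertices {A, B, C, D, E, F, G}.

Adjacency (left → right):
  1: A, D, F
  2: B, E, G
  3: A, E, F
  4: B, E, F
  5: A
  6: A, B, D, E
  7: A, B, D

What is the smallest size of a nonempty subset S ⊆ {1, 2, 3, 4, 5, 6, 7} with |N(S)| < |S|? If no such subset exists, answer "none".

Take S = {1, 3, 4, 5, 6, 7}. Its neighbourhood is {A, B, D, E, F}, so |N(S)| = 5 < |S| = 6.
Every subset of size less than 6 has at least as many neighbours as members, so 6 is the minimum.

6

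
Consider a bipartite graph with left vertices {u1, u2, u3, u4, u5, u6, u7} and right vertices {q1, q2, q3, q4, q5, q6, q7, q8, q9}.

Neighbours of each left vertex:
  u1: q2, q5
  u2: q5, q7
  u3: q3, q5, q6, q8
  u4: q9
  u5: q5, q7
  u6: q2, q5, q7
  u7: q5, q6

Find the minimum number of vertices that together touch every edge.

{u3, u4, u7, q2, q5, q7} is a vertex cover of size 6: every edge has an endpoint in this set.
No smaller cover exists because u1–q2, u2–q5, u3–q8, u4–q9, u5–q7, u7–q6 is a matching of size 6, and a cover must include an endpoint of each of these disjoint edges (König's theorem).

6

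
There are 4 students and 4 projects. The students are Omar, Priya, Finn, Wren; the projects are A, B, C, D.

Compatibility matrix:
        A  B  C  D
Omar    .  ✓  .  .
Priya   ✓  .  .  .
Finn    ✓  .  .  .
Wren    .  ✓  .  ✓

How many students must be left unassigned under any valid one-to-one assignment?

1

For example, pair Omar→B, Priya→A, Wren→D.
The set {Priya, Finn} has only 1 neighbour ({A}), so by Hall's theorem at most 3 of the 4 students can be matched.
That matches 3 of the 4, leaving 1 unmatched; no matching can do better.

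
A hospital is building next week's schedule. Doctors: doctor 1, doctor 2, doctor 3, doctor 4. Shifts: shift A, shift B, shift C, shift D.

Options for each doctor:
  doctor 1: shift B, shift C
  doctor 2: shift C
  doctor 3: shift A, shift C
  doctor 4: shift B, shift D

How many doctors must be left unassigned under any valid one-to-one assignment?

For example, pair doctor 1-shift B, doctor 2-shift C, doctor 3-shift A, doctor 4-shift D.
This saturates every doctor, so 4 is the maximum.
That matches 4 of the 4, leaving 0 unmatched; no matching can do better.

0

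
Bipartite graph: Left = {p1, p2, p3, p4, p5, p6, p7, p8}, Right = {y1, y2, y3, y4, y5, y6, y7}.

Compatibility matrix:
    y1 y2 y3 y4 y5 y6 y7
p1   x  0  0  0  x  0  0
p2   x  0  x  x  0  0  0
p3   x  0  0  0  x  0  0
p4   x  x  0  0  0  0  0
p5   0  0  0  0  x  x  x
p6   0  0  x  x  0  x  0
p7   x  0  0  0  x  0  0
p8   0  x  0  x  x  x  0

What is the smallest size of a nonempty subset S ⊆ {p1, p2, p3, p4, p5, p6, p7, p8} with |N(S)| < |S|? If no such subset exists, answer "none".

Take S = {p1, p3, p7}. Its neighbourhood is {y1, y5}, so |N(S)| = 2 < |S| = 3.
Every subset of size less than 3 has at least as many neighbours as members, so 3 is the minimum.

3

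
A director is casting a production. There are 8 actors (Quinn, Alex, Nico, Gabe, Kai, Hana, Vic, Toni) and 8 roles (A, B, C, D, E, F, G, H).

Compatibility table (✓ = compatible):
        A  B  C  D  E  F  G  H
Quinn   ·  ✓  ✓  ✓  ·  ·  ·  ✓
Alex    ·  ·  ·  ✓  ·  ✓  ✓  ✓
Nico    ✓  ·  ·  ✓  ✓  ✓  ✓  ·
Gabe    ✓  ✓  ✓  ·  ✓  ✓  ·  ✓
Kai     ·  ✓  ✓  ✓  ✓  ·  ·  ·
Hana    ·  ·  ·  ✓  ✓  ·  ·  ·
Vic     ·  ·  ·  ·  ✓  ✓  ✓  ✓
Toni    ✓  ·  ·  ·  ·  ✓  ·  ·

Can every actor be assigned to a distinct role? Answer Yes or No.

Yes

One maximum matching: Quinn→C, Alex→D, Nico→G, Gabe→A, Kai→B, Hana→E, Vic→H, Toni→F.
Every actor is matched, so this is a perfect matching.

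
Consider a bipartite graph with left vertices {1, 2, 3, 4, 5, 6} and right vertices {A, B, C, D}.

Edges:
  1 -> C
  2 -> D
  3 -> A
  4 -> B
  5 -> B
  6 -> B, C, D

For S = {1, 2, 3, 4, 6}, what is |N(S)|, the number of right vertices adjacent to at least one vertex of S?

The union of neighbours of {1, 2, 3, 4, 6} is {A, B, C, D}, which has 4 elements.
Since |N(S)| = 4 < |S| = 5, Hall's condition fails for this subset.

4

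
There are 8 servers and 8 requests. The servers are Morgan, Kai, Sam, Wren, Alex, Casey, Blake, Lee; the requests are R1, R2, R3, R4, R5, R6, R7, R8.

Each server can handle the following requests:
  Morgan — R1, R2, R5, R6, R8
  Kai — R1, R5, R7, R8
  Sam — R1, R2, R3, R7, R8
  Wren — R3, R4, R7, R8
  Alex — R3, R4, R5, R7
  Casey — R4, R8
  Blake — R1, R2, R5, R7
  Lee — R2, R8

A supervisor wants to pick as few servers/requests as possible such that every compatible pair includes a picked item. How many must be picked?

8

{Morgan, Kai, Sam, Wren, Alex, Casey, Blake, Lee} is a vertex cover of size 8: every edge has an endpoint in this set.
No smaller cover exists because Morgan–R6, Kai–R1, Sam–R2, Wren–R3, Alex–R7, Casey–R4, Blake–R5, Lee–R8 is a matching of size 8, and a cover must include an endpoint of each of these disjoint edges (König's theorem).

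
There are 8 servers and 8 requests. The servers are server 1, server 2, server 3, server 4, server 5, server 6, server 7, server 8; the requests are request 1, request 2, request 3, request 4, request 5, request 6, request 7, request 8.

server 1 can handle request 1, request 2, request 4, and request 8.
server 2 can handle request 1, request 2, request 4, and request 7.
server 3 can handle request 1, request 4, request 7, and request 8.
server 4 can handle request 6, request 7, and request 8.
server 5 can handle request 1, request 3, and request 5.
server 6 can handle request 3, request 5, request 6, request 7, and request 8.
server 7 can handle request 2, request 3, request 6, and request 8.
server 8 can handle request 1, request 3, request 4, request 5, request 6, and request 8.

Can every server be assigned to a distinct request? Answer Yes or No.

For example, pair server 1-request 4, server 2-request 2, server 3-request 1, server 4-request 7, server 5-request 3, server 6-request 5, server 7-request 8, server 8-request 6.
Every server is matched, so this is a perfect matching.

Yes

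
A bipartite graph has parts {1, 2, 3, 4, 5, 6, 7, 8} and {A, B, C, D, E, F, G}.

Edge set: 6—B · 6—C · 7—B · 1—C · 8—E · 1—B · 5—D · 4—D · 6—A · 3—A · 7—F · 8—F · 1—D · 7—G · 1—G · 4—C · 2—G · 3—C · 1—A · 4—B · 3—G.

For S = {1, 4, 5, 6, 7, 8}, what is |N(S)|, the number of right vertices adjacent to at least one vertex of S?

7

The union of neighbours of {1, 4, 5, 6, 7, 8} is {A, B, C, D, E, F, G}, which has 7 elements.
Since |N(S)| = 7 ≥ |S| = 6, Hall's condition holds for this subset.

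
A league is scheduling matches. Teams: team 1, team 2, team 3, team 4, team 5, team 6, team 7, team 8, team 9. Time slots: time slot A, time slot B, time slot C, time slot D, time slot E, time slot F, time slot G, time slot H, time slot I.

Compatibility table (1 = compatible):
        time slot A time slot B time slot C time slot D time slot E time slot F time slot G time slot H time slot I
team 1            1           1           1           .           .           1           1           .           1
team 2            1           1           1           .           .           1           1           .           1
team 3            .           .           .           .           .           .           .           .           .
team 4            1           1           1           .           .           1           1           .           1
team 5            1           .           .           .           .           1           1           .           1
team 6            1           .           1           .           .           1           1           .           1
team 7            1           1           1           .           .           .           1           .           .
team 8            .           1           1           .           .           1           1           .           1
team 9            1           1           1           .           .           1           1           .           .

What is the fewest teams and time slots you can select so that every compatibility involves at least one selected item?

The 6 edges team 1–time slot F, team 2–time slot B, team 4–time slot C, team 5–time slot A, team 6–time slot I, team 7–time slot G form a matching, so any vertex cover needs at least 6 vertices (one per matched edge).
Conversely {time slot A, time slot B, time slot C, time slot F, time slot G, time slot I} meets every edge and has exactly 6 vertices, so 6 is optimal.

6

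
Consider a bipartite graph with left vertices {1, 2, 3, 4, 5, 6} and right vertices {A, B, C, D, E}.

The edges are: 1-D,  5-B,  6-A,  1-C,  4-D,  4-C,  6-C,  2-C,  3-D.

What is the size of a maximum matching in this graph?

4

A valid assignment of size 4: 1-D, 2-C, 5-B, 6-A.
The set {1, 2, 3, 4} has only 2 neighbours ({C, D}), so by Hall's theorem at most 4 of the 6 left vertices can be matched.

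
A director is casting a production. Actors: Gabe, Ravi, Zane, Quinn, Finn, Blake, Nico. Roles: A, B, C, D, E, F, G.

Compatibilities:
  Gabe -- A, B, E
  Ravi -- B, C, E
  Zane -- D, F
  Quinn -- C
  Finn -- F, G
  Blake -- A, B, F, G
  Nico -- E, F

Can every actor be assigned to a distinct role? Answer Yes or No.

Yes

A valid assignment of size 7: Gabe→A, Ravi→B, Zane→D, Quinn→C, Finn→G, Blake→F, Nico→E.
All 7 actors are covered.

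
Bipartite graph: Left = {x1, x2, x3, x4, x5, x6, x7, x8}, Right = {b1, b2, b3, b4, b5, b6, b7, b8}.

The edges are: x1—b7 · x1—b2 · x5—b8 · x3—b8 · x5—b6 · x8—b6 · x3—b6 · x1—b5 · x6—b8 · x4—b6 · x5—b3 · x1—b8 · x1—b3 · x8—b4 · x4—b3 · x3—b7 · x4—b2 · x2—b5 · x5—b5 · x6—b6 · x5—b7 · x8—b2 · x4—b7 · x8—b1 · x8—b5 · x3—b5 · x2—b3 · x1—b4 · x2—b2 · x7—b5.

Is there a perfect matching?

Yes

A valid assignment of size 8: x1-b4, x2-b2, x3-b8, x4-b3, x5-b7, x6-b6, x7-b5, x8-b1.
All 8 left vertices are covered.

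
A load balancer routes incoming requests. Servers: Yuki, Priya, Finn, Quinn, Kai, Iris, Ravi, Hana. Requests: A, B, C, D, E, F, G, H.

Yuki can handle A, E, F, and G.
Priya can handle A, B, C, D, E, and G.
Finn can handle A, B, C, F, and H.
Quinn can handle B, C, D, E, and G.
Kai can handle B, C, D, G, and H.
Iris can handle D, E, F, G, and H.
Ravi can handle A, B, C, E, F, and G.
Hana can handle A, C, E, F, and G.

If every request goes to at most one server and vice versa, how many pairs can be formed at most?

8

A valid assignment of size 8: Yuki-F, Priya-E, Finn-B, Quinn-C, Kai-D, Iris-H, Ravi-A, Hana-G.
All 8 servers are matched, so no larger matching exists.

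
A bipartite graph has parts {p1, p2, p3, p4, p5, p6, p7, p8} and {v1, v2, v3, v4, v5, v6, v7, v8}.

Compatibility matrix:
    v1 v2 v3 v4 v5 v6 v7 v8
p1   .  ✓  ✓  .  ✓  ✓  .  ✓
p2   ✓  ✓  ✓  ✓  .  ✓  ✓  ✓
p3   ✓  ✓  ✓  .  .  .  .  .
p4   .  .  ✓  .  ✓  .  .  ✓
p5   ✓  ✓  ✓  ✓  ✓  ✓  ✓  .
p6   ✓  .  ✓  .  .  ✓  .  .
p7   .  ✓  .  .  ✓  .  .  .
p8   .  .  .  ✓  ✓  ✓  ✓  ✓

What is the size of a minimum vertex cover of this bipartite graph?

The 8 edges p1–v3, p2–v7, p3–v2, p4–v8, p5–v4, p6–v1, p7–v5, p8–v6 form a matching, so any vertex cover needs at least 8 vertices (one per matched edge).
Conversely {p1, p2, p3, p4, p5, p6, p7, p8} meets every edge and has exactly 8 vertices, so 8 is optimal.

8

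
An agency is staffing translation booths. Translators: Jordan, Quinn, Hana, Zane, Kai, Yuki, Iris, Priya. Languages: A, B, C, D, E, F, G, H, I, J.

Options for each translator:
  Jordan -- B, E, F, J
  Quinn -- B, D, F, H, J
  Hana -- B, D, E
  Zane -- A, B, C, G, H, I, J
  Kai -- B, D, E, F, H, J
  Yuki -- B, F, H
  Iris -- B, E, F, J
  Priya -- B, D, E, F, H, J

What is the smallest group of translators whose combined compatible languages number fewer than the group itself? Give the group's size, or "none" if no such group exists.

7

Take S = {Jordan, Quinn, Hana, Kai, Yuki, Iris, Priya}. Its neighbourhood is {B, D, E, F, H, J}, so |N(S)| = 6 < |S| = 7.
Every subset of size less than 7 has at least as many neighbours as members, so 7 is the minimum.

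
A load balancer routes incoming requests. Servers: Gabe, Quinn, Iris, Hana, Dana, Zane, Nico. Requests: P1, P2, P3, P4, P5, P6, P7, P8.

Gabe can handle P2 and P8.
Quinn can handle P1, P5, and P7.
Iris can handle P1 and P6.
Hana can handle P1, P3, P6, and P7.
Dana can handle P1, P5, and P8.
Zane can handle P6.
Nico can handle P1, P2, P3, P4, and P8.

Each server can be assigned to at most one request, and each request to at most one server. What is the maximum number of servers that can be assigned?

7

For example, pair Gabe-P2, Quinn-P5, Iris-P1, Hana-P7, Dana-P8, Zane-P6, Nico-P3.
All 7 servers are matched, so no larger matching exists.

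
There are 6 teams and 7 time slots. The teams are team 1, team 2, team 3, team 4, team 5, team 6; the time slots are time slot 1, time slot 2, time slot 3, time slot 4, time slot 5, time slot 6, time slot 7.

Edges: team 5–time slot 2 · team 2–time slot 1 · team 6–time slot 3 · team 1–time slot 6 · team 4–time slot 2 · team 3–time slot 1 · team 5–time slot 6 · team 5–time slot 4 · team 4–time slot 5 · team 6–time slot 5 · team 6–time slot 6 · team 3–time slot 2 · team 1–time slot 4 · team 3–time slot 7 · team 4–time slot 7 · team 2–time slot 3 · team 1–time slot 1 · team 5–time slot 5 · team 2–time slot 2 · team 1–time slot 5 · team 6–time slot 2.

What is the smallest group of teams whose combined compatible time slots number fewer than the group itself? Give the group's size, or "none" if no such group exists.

none

A matching saturating every team exists, for instance team 1→time slot 4, team 2→time slot 3, team 3→time slot 7, team 4→time slot 5, team 5→time slot 6, team 6→time slot 2.
By Hall's marriage theorem, this means |N(S)| ≥ |S| for every subset S, so no violating subset exists.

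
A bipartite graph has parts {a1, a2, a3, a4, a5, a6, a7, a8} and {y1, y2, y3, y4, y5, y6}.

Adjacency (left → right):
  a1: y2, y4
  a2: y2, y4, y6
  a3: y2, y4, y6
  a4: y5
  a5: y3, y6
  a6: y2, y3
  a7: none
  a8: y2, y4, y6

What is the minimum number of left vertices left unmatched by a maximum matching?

One maximum matching: a1-y4, a2-y6, a3-y2, a4-y5, a5-y3.
The set {a1, a2, a3, a5, a6, a7, a8} has only 4 neighbours ({y2, y3, y4, y6}), so by Hall's theorem at most 5 of the 8 left vertices can be matched.
That matches 5 of the 8, leaving 3 unmatched; no matching can do better.

3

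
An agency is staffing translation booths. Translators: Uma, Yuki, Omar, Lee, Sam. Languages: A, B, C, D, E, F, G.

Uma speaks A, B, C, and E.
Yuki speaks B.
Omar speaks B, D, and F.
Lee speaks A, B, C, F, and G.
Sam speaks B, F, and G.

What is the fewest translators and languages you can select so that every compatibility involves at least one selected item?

{Uma, Yuki, Omar, Lee, Sam} is a vertex cover of size 5: every edge has an endpoint in this set.
No smaller cover exists because Uma–E, Yuki–B, Omar–D, Lee–G, Sam–F is a matching of size 5, and a cover must include an endpoint of each of these disjoint edges (König's theorem).

5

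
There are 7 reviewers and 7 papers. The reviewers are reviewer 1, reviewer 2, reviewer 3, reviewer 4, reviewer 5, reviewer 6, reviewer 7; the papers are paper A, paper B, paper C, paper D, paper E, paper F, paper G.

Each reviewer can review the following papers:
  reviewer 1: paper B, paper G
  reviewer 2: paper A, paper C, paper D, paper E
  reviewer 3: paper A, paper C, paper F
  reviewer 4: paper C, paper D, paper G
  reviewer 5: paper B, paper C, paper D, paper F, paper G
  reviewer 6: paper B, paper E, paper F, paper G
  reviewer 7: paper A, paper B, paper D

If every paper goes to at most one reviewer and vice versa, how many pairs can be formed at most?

7

One maximum matching: reviewer 1→paper G, reviewer 2→paper A, reviewer 3→paper F, reviewer 4→paper C, reviewer 5→paper B, reviewer 6→paper E, reviewer 7→paper D.
All 7 reviewers are matched, so no larger matching exists.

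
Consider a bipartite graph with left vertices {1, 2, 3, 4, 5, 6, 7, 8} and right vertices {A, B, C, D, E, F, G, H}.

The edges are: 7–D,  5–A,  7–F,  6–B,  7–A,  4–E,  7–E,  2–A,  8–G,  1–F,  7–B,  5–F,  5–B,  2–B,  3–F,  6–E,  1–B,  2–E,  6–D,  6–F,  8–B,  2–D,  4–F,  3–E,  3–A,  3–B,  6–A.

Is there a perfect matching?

No

The set {1, 2, 3, 4, 5, 6, 7} has only 5 neighbours ({A, B, D, E, F}), so by Hall's theorem at most 6 of the 8 left vertices can be matched.
Hence no matching covers every left vertex.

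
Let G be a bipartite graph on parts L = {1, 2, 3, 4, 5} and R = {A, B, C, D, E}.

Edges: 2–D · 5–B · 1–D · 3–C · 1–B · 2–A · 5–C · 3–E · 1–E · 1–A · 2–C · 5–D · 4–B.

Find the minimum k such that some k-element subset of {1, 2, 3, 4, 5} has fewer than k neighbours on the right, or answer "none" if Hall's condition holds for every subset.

A matching saturating every left vertex exists, for instance 1→D, 2→A, 3→E, 4→B, 5→C.
By Hall's marriage theorem, this means |N(S)| ≥ |S| for every subset S, so no violating subset exists.

none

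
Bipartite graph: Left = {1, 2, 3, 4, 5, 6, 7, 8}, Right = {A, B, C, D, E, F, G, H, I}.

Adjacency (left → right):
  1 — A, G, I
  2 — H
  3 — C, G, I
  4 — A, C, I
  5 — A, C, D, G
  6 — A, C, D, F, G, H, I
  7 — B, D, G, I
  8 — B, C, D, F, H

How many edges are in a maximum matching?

8

One maximum matching: 1–I, 2–H, 3–C, 4–A, 5–D, 6–F, 7–G, 8–B.
All 8 left vertices are matched, so no larger matching exists.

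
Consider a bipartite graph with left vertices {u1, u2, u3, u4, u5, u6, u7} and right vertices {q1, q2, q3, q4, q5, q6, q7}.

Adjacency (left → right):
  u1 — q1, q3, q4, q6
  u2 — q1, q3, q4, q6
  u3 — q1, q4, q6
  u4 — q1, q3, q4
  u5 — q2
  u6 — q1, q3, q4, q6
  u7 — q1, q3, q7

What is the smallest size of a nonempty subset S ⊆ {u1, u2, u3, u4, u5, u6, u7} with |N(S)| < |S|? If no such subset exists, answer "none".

5

Take S = {u1, u2, u3, u4, u6}. Its neighbourhood is {q1, q3, q4, q6}, so |N(S)| = 4 < |S| = 5.
Every subset of size less than 5 has at least as many neighbours as members, so 5 is the minimum.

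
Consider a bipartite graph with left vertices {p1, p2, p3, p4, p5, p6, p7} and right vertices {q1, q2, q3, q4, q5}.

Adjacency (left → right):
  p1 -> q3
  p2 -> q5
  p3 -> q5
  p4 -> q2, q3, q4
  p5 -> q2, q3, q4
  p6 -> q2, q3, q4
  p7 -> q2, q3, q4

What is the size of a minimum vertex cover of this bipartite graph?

4

{q2, q3, q4, q5} is a vertex cover of size 4: every edge has an endpoint in this set.
No smaller cover exists because p1–q3, p2–q5, p4–q4, p5–q2 is a matching of size 4, and a cover must include an endpoint of each of these disjoint edges (König's theorem).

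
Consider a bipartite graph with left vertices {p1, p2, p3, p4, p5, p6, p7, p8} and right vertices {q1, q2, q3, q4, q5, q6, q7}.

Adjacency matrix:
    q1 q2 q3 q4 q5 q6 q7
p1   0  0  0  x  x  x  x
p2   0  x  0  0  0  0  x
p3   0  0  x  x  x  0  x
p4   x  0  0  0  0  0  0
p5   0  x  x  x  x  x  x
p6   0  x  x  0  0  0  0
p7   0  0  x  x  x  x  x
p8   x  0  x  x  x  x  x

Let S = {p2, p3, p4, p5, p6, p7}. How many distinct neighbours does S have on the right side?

The union of neighbours of {p2, p3, p4, p5, p6, p7} is {q1, q2, q3, q4, q5, q6, q7}, which has 7 elements.
Since |N(S)| = 7 ≥ |S| = 6, Hall's condition holds for this subset.

7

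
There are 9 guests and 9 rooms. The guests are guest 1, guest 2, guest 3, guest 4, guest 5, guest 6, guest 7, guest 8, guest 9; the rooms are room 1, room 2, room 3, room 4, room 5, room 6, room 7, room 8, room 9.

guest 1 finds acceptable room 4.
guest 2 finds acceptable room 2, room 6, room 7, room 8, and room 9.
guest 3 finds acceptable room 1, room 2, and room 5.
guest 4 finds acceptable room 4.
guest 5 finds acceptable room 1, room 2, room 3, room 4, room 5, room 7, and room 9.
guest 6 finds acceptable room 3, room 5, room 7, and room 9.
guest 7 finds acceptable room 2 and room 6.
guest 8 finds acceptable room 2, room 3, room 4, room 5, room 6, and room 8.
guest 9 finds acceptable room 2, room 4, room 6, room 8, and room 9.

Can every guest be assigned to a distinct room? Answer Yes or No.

No

The set {guest 1, guest 4} has only 1 neighbour ({room 4}), so by Hall's theorem at most 8 of the 9 guests can be matched.
Hence no matching covers every guest.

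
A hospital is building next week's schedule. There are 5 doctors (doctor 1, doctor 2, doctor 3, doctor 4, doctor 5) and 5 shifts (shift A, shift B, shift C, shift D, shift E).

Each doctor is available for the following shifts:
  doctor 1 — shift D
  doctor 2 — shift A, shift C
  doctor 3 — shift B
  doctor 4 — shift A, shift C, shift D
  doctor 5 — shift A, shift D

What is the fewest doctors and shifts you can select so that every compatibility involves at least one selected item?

{doctor 3, shift A, shift C, shift D} is a vertex cover of size 4: every edge has an endpoint in this set.
No smaller cover exists because doctor 1–shift D, doctor 2–shift C, doctor 3–shift B, doctor 4–shift A is a matching of size 4, and a cover must include an endpoint of each of these disjoint edges (König's theorem).

4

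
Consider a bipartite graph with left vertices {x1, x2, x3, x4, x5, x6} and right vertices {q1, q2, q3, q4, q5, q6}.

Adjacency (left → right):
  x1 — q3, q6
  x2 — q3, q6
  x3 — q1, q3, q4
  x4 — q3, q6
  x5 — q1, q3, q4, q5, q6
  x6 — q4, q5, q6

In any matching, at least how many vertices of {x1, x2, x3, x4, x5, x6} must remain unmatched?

1

A valid assignment of size 5: x1–q3, x2–q6, x3–q1, x5–q4, x6–q5.
The set {x1, x2, x4} has only 2 neighbours ({q3, q6}), so by Hall's theorem at most 5 of the 6 left vertices can be matched.
That matches 5 of the 6, leaving 1 unmatched; no matching can do better.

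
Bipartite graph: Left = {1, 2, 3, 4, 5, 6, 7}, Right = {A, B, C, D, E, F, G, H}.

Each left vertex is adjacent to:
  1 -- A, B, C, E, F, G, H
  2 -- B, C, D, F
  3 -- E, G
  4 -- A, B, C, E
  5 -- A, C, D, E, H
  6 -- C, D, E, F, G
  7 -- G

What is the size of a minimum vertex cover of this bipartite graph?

A maximum matching has 7 edges (e.g. 1–A, 2–B, 3–E, 4–C, 5–H, 6–F, 7–G).
By König's theorem the minimum vertex cover has the same size. One such cover is {1, 2, 3, 4, 5, 6, 7}.

7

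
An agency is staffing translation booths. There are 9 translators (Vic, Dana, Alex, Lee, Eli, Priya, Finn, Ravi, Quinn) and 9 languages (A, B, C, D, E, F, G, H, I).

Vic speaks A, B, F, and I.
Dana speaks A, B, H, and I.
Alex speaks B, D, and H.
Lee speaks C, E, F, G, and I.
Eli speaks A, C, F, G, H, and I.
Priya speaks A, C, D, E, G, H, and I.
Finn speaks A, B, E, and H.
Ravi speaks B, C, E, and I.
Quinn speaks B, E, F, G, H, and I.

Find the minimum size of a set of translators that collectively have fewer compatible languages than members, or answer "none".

A matching saturating every translator exists, for instance Vic→I, Dana→B, Alex→D, Lee→F, Eli→H, Priya→A, Finn→E, Ravi→C, Quinn→G.
By Hall's marriage theorem, this means |N(S)| ≥ |S| for every subset S, so no violating subset exists.

none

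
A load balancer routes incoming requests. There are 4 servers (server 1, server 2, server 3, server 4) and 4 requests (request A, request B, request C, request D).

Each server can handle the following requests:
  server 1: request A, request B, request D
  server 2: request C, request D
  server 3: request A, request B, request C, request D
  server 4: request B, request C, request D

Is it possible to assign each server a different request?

Yes

For example, pair server 1→request B, server 2→request C, server 3→request A, server 4→request D.
Every server is matched, so this is a perfect matching.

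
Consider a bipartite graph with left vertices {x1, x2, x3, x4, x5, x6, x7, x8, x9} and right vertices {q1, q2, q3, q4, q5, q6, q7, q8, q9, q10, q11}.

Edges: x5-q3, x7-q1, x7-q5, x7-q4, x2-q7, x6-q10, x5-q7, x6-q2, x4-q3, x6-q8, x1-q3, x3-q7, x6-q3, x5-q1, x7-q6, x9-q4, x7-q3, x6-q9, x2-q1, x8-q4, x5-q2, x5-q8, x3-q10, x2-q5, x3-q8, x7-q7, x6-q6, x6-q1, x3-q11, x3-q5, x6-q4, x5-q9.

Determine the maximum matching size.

For example, pair x1→q3, x2→q5, x3→q11, x5→q7, x6→q9, x7→q6, x8→q4.
The set {x1, x4, x8, x9} has only 2 neighbours ({q3, q4}), so by Hall's theorem at most 7 of the 9 left vertices can be matched.

7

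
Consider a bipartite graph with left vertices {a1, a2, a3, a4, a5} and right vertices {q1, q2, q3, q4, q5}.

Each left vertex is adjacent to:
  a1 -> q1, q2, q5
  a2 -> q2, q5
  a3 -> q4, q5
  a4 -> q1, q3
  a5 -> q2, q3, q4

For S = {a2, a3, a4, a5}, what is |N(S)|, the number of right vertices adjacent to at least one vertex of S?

5

The union of neighbours of {a2, a3, a4, a5} is {q1, q2, q3, q4, q5}, which has 5 elements.
Since |N(S)| = 5 ≥ |S| = 4, Hall's condition holds for this subset.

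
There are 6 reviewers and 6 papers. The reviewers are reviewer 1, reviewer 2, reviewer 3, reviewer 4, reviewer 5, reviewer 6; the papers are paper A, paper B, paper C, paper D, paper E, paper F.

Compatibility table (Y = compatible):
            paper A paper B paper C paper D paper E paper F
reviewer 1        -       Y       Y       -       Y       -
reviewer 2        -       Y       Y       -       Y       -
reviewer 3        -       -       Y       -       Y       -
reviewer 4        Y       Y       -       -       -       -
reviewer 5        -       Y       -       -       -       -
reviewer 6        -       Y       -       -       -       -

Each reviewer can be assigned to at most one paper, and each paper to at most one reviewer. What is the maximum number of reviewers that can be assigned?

For example, pair reviewer 1→paper C, reviewer 2→paper B, reviewer 3→paper E, reviewer 4→paper A.
The set {reviewer 1, reviewer 2, reviewer 3, reviewer 5, reviewer 6} has only 3 neighbours ({paper B, paper C, paper E}), so by Hall's theorem at most 4 of the 6 reviewers can be matched.

4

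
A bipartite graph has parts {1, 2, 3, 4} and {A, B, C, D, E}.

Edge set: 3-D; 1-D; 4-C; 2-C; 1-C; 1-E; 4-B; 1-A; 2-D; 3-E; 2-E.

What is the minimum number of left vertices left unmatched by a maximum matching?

For example, pair 1→D, 2→C, 3→E, 4→B.
This saturates every left vertex, so 4 is the maximum.
That matches 4 of the 4, leaving 0 unmatched; no matching can do better.

0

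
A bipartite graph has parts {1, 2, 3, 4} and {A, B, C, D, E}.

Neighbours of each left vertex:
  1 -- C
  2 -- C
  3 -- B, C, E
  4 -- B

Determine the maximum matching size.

3

A valid assignment of size 3: 1-C, 3-E, 4-B.
The set {1, 2} has only 1 neighbour ({C}), so by Hall's theorem at most 3 of the 4 left vertices can be matched.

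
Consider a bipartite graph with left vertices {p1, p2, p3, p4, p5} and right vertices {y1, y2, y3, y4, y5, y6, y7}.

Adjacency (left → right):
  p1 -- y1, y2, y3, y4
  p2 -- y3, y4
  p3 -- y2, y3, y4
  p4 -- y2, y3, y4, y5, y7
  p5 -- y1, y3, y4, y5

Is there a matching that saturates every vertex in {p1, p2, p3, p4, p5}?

Yes

A valid assignment of size 5: p1-y1, p2-y4, p3-y2, p4-y7, p5-y3.
Every left vertex is matched, so this matching saturates all of them.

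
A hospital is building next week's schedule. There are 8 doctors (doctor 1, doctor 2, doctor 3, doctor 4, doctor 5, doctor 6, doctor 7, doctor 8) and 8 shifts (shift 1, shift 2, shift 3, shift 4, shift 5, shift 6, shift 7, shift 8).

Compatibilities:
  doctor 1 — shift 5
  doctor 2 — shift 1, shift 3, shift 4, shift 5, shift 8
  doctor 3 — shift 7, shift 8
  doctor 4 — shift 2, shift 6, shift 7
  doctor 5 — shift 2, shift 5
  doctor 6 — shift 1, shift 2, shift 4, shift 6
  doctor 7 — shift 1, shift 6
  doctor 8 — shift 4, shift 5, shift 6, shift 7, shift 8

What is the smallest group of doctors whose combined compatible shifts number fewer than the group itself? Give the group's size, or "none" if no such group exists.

A matching saturating every doctor exists, for instance doctor 1→shift 5, doctor 2→shift 3, doctor 3→shift 8, doctor 4→shift 6, doctor 5→shift 2, doctor 6→shift 4, doctor 7→shift 1, doctor 8→shift 7.
By Hall's marriage theorem, this means |N(S)| ≥ |S| for every subset S, so no violating subset exists.

none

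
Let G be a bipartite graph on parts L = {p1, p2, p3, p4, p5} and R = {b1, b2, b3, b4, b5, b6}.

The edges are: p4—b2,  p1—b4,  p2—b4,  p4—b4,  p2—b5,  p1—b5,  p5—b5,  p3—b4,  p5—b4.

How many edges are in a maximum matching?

A valid assignment of size 3: p1→b4, p2→b5, p4→b2.
The set {p1, p2, p3, p5} has only 2 neighbours ({b4, b5}), so by Hall's theorem at most 3 of the 5 left vertices can be matched.

3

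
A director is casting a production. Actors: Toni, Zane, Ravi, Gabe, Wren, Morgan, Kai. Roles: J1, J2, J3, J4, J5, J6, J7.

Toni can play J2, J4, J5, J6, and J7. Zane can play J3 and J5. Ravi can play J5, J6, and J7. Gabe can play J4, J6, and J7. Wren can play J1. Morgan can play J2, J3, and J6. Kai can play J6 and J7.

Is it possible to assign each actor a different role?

A valid assignment of size 7: Toni–J4, Zane–J3, Ravi–J5, Gabe–J7, Wren–J1, Morgan–J2, Kai–J6.
All 7 actors are covered.

Yes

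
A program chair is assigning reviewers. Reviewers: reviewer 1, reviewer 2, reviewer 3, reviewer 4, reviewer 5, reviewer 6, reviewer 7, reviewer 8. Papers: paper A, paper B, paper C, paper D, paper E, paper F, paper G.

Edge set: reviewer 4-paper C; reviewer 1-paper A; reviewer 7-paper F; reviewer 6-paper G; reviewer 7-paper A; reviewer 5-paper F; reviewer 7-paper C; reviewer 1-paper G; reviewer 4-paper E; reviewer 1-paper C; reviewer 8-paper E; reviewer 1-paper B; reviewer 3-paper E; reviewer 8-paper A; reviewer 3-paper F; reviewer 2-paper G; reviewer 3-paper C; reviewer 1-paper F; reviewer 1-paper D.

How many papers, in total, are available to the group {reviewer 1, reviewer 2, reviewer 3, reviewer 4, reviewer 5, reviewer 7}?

The union of neighbours of {reviewer 1, reviewer 2, reviewer 3, reviewer 4, reviewer 5, reviewer 7} is {paper A, paper B, paper C, paper D, paper E, paper F, paper G}, which has 7 elements.
Since |N(S)| = 7 ≥ |S| = 6, Hall's condition holds for this subset.

7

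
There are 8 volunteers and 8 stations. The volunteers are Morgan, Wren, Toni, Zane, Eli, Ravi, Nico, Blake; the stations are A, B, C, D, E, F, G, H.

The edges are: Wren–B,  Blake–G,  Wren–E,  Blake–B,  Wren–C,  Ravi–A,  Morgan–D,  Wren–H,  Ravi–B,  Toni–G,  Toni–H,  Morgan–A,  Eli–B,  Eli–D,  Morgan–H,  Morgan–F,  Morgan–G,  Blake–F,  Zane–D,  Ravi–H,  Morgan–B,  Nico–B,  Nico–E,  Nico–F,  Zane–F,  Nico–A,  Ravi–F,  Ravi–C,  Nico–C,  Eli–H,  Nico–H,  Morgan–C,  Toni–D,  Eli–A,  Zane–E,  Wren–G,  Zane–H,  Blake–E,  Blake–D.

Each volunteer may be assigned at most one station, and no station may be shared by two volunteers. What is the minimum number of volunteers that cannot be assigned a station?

One maximum matching: Morgan–C, Wren–E, Toni–D, Zane–H, Eli–B, Ravi–A, Nico–F, Blake–G.
All 8 volunteers are matched, so no larger matching exists.
That matches 8 of the 8, leaving 0 unmatched; no matching can do better.

0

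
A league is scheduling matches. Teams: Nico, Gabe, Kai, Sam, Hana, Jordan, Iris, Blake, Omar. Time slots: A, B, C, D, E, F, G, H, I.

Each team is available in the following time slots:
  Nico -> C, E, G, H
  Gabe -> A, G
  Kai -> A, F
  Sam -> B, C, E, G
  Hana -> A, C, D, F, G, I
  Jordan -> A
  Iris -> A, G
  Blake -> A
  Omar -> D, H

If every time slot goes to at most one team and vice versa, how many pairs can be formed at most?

7

One maximum matching: Nico→E, Gabe→G, Kai→F, Sam→B, Hana→I, Jordan→A, Omar→D.
The set {Gabe, Jordan, Iris, Blake} has only 2 neighbours ({A, G}), so by Hall's theorem at most 7 of the 9 teams can be matched.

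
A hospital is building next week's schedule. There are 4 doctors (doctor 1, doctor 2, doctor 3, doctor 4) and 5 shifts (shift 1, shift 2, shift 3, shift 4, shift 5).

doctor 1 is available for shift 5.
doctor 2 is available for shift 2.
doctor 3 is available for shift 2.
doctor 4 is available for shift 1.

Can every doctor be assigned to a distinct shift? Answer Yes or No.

No

The set {doctor 2, doctor 3} has only 1 neighbour ({shift 2}), so by Hall's theorem at most 3 of the 4 doctors can be matched.
Hence no matching covers every doctor.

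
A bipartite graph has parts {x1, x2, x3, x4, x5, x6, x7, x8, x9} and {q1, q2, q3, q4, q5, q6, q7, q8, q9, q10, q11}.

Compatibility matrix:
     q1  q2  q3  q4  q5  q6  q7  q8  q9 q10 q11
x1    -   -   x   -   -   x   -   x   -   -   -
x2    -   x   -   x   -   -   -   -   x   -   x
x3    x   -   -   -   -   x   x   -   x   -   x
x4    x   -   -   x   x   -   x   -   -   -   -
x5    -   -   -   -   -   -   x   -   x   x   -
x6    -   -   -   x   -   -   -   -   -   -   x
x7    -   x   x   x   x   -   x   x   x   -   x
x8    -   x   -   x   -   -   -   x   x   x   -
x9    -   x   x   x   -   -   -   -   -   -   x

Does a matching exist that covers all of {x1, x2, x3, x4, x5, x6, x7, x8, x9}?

Yes

For example, pair x1-q6, x2-q2, x3-q7, x4-q5, x5-q10, x6-q4, x7-q9, x8-q8, x9-q11.
All 9 left vertices are covered.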